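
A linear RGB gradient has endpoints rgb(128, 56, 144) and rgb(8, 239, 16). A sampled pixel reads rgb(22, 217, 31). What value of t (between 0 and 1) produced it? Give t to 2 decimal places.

Invert the lerp on the G channel (largest span, 183): t = (217 − 56) / (239 − 56) = 161/183 = 0.87978.
Check on R: (22 − 128)/(8 − 128) = 0.8833 ✓

0.88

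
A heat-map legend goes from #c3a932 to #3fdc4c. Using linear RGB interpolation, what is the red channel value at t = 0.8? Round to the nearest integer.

89

R₁ = 195 (from #c3a932), R₂ = 63 (from #3fdc4c).
R = 195 + 0.8 × (63 − 195) = 89.4 → 89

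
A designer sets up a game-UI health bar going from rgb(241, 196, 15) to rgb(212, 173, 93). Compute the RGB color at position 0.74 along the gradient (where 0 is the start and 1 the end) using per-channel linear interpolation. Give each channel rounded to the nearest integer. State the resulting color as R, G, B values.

R = 241 + 0.74 × (212 − 241) = 241 + 0.74 × -29 = 219.54 → 220
G = 196 + 0.74 × (173 − 196) = 196 + 0.74 × -23 = 178.98 → 179
B = 15 + 0.74 × (93 − 15) = 15 + 0.74 × 78 = 72.72 → 73

(220, 179, 73)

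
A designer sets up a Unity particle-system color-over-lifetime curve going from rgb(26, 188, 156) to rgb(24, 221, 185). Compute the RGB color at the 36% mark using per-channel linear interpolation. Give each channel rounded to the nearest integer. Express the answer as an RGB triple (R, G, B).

(25, 200, 166)

36% corresponds to t = 0.36.
R = 26 + 0.36 × (24 − 26) = 26 + 0.36 × -2 = 25.28 → 25
G = 188 + 0.36 × (221 − 188) = 188 + 0.36 × 33 = 199.88 → 200
B = 156 + 0.36 × (185 − 156) = 156 + 0.36 × 29 = 166.44 → 166
So the blended color is (25, 200, 166), about #19c8a6.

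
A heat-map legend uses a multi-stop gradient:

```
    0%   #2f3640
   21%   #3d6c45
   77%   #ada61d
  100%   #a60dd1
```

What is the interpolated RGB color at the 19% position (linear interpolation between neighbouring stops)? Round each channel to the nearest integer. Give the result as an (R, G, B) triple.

(60, 103, 69)

19% lies between the 0% and 21% stops, so the local fraction is t = (19 − 0)/(21 − 0) = 19/21 ≈ 0.9048.
#2f3640 → (47, 54, 64); #3d6c45 → (61, 108, 69).
R = 47 + 0.9048 × (61 − 47) = 59.667 → 60
G = 54 + 0.9048 × (108 − 54) = 102.859 → 103
B = 64 + 0.9048 × (69 − 64) = 68.524 → 69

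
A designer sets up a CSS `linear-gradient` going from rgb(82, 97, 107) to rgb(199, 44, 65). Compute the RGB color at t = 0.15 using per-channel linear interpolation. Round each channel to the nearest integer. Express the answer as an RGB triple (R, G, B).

(100, 89, 101)

R = 82 + 0.15 × (199 − 82) = 82 + 0.15 × 117 = 99.55 → 100
G = 97 + 0.15 × (44 − 97) = 97 + 0.15 × -53 = 89.05 → 89
B = 107 + 0.15 × (65 − 107) = 107 + 0.15 × -42 = 100.7 → 101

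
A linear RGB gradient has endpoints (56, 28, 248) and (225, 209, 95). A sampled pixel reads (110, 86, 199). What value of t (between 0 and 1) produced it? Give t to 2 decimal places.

Invert the lerp on the G channel (largest span, 181): t = (86 − 28) / (209 − 28) = 58/181 = 0.32044.
Check on R: (110 − 56)/(225 − 56) = 0.3195 ✓

0.32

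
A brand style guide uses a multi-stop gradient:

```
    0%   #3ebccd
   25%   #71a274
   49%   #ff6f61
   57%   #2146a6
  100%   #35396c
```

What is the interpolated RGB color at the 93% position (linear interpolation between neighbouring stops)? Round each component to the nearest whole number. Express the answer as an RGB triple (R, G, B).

93% lies between the 57% and 100% stops, so the local fraction is t = (93 − 57)/(100 − 57) = 36/43 ≈ 0.8372.
#2146a6 → (33, 70, 166); #35396c → (53, 57, 108).
R = 33 + 0.8372 × (53 − 33) = 49.744 → 50
G = 70 + 0.8372 × (57 − 70) = 59.116 → 59
B = 166 + 0.8372 × (108 − 166) = 117.442 → 117

(50, 59, 117)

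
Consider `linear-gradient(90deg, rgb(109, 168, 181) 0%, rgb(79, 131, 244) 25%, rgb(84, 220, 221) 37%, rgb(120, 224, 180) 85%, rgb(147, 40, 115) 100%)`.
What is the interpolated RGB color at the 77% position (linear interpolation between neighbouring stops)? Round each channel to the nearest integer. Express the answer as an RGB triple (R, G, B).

77% lies between the 37% and 85% stops, so the local fraction is t = (77 − 37)/(85 − 37) = 40/48 ≈ 0.8333.
R = 84 + 0.8333 × (120 − 84) = 113.999 → 114
G = 220 + 0.8333 × (224 − 220) = 223.333 → 223
B = 221 + 0.8333 × (180 − 221) = 186.835 → 187

(114, 223, 187)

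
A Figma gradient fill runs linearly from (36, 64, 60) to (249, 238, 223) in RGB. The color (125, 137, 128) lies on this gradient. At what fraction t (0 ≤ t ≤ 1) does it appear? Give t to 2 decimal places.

Invert the lerp on the R channel (largest span, 213): t = (125 − 36) / (249 − 36) = 89/213 = 0.41784.
Check on G: (137 − 64)/(238 − 64) = 0.4195 ✓

0.42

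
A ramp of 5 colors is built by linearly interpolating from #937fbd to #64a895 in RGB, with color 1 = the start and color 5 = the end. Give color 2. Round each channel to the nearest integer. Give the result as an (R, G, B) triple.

With 5 swatches and endpoints inclusive, swatch 2 sits at t = (2 − 1)/(5 − 1) = 1/4 ≈ 0.25.
#937fbd → (147, 127, 189); #64a895 → (100, 168, 149).
R = 147 + 0.25 × (100 − 147) = 135.25 → 135
G = 127 + 0.25 × (168 − 127) = 137.25 → 137
B = 189 + 0.25 × (149 − 189) = 179 → 179

(135, 137, 179)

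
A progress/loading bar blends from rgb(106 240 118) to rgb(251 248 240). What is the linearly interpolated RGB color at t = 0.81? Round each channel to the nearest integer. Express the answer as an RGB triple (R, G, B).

R = 106 + 0.81 × (251 − 106) = 106 + 0.81 × 145 = 223.45 → 223
G = 240 + 0.81 × (248 − 240) = 240 + 0.81 × 8 = 246.48 → 246
B = 118 + 0.81 × (240 − 118) = 118 + 0.81 × 122 = 216.82 → 217

(223, 246, 217)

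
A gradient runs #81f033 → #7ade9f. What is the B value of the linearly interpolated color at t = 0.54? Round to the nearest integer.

B₁ = 51 (from #81f033), B₂ = 159 (from #7ade9f).
B = 51 + 0.54 × (159 − 51) = 109.32 → 109

109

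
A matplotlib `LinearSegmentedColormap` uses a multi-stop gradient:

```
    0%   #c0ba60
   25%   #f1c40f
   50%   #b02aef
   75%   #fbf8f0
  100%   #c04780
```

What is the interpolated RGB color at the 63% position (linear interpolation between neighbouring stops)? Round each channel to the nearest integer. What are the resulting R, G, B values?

63% lies between the 50% and 75% stops, so the local fraction is t = (63 − 50)/(75 − 50) = 13/25 ≈ 0.52.
#b02aef → (176, 42, 239); #fbf8f0 → (251, 248, 240).
R = 176 + 0.52 × (251 − 176) = 215 → 215
G = 42 + 0.52 × (248 − 42) = 149.12 → 149
B = 239 + 0.52 × (240 − 239) = 239.52 → 240

(215, 149, 240)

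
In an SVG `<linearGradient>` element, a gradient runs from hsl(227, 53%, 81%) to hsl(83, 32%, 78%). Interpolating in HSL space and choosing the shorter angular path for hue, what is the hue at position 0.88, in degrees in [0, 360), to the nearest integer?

100

Hue arc: Δh = 83 − 227 = -144° (|Δh| ≤ 180, already the shorter path).
H = 227 + 0.88 × (-144) = 100.28 → 100°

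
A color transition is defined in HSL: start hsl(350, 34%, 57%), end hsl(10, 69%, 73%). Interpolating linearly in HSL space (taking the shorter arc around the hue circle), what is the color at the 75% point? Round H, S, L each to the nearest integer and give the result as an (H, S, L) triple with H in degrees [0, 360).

Hue: 10 − 350 = -340°, but |-340| > 180 so the shorter arc goes the other way: Δh = -340 + 360 = 20°.
H = 350 + 0.75 × (20) = 365 → 365 → 365 mod 360 = 5°
S = 34 + 0.75 × (69 − 34) = 60.25 → 60%
L = 57 + 0.75 × (73 − 57) = 69 → 69%

(5, 60, 69)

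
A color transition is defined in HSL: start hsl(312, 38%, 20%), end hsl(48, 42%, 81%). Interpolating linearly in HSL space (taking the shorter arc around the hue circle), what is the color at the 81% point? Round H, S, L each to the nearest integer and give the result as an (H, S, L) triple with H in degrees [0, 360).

(30, 41, 69)

Hue: 48 − 312 = -264°, but |-264| > 180 so the shorter arc goes the other way: Δh = -264 + 360 = 96°.
H = 312 + 0.81 × (96) = 389.76 → 390 → 390 mod 360 = 30°
S = 38 + 0.81 × (42 − 38) = 41.24 → 41%
L = 20 + 0.81 × (81 − 20) = 69.41 → 69%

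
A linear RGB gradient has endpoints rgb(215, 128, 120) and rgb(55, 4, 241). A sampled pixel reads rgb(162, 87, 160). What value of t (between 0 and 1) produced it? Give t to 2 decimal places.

Invert the lerp on the R channel (largest span, 160): t = (162 − 215) / (55 − 215) = -53/-160 = 0.33125.
Check on G: (87 − 128)/(4 − 128) = 0.3306 ✓

0.33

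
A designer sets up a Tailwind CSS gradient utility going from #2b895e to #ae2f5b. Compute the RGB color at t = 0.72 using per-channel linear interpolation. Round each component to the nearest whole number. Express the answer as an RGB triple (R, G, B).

#2b895e → (43, 137, 94); #ae2f5b → (174, 47, 91).
R = 43 + 0.72 × (174 − 43) = 43 + 0.72 × 131 = 137.32 → 137
G = 137 + 0.72 × (47 − 137) = 137 + 0.72 × -90 = 72.2 → 72
B = 94 + 0.72 × (91 − 94) = 94 + 0.72 × -3 = 91.84 → 92
So the blended color is (137, 72, 92), about #89485c.

(137, 72, 92)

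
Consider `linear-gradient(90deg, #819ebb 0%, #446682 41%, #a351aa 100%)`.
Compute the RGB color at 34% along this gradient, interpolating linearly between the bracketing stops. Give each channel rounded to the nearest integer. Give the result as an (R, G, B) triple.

(78, 112, 140)

34% lies between the 0% and 41% stops, so the local fraction is t = (34 − 0)/(41 − 0) = 34/41 ≈ 0.8293.
#819ebb → (129, 158, 187); #446682 → (68, 102, 130).
R = 129 + 0.8293 × (68 − 129) = 78.413 → 78
G = 158 + 0.8293 × (102 − 158) = 111.559 → 112
B = 187 + 0.8293 × (130 − 187) = 139.73 → 140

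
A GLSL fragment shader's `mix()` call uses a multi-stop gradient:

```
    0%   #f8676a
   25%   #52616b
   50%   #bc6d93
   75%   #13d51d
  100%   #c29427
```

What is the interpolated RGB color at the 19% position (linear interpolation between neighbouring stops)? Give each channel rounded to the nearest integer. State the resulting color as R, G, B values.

19% lies between the 0% and 25% stops, so the local fraction is t = (19 − 0)/(25 − 0) = 19/25 ≈ 0.76.
#f8676a → (248, 103, 106); #52616b → (82, 97, 107).
R = 248 + 0.76 × (82 − 248) = 121.84 → 122
G = 103 + 0.76 × (97 − 103) = 98.44 → 98
B = 106 + 0.76 × (107 − 106) = 106.76 → 107

(122, 98, 107)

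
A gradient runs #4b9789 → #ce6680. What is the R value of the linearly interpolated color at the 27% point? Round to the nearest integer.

R₁ = 75 (from #4b9789), R₂ = 206 (from #ce6680).
R = 75 + 0.27 × (206 − 75) = 110.37 → 110

110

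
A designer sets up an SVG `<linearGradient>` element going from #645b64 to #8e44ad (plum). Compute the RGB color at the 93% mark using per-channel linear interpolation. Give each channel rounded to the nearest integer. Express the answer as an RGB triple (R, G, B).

#645b64 → (100, 91, 100); #8e44ad → (142, 68, 173).
93% corresponds to t = 0.93.
R = 100 + 0.93 × (142 − 100) = 100 + 0.93 × 42 = 139.06 → 139
G = 91 + 0.93 × (68 − 91) = 91 + 0.93 × -23 = 69.61 → 70
B = 100 + 0.93 × (173 − 100) = 100 + 0.93 × 73 = 167.89 → 168

(139, 70, 168)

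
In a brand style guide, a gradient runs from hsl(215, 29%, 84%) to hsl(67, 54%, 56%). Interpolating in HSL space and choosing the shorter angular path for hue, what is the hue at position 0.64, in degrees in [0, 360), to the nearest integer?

120

Hue arc: Δh = 67 − 215 = -148° (|Δh| ≤ 180, already the shorter path).
H = 215 + 0.64 × (-148) = 120.28 → 120°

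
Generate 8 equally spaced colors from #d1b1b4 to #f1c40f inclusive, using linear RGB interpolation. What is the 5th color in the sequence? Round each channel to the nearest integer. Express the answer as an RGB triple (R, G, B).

With 8 swatches and endpoints inclusive, swatch 5 sits at t = (5 − 1)/(8 − 1) = 4/7 ≈ 0.5714.
#d1b1b4 → (209, 177, 180); #f1c40f → (241, 196, 15).
R = 209 + 0.5714 × (241 − 209) = 227.285 → 227
G = 177 + 0.5714 × (196 − 177) = 187.857 → 188
B = 180 + 0.5714 × (15 − 180) = 85.719 → 86

(227, 188, 86)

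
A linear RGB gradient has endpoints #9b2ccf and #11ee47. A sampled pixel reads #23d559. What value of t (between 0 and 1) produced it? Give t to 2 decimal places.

0.87

Invert the lerp on the G channel (largest span, 194): t = (213 − 44) / (238 − 44) = 169/194 = 0.87113.
Check on R: (35 − 155)/(17 − 155) = 0.8696 ✓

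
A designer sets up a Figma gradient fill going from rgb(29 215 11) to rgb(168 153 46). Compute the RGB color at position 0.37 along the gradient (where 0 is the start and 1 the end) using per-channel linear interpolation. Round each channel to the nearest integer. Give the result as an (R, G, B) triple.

R = 29 + 0.37 × (168 − 29) = 29 + 0.37 × 139 = 80.43 → 80
G = 215 + 0.37 × (153 − 215) = 215 + 0.37 × -62 = 192.06 → 192
B = 11 + 0.37 × (46 − 11) = 11 + 0.37 × 35 = 23.95 → 24

(80, 192, 24)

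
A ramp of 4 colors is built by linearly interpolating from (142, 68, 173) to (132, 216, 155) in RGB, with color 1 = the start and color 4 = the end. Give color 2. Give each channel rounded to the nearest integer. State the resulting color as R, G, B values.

With 4 swatches and endpoints inclusive, swatch 2 sits at t = (2 − 1)/(4 − 1) = 1/3 ≈ 0.3333.
R = 142 + 0.3333 × (132 − 142) = 138.667 → 139
G = 68 + 0.3333 × (216 − 68) = 117.328 → 117
B = 173 + 0.3333 × (155 − 173) = 167.001 → 167

(139, 117, 167)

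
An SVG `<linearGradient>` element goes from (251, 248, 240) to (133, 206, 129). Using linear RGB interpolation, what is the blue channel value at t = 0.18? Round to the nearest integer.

B = 240 + 0.18 × (129 − 240) = 220.02 → 220

220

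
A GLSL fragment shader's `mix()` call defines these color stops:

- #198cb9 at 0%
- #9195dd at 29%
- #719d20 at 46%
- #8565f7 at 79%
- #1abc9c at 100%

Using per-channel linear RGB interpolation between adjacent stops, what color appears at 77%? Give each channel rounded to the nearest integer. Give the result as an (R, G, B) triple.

77% lies between the 46% and 79% stops, so the local fraction is t = (77 − 46)/(79 − 46) = 31/33 ≈ 0.9394.
#719d20 → (113, 157, 32); #8565f7 → (133, 101, 247).
R = 113 + 0.9394 × (133 − 113) = 131.788 → 132
G = 157 + 0.9394 × (101 − 157) = 104.394 → 104
B = 32 + 0.9394 × (247 − 32) = 233.971 → 234

(132, 104, 234)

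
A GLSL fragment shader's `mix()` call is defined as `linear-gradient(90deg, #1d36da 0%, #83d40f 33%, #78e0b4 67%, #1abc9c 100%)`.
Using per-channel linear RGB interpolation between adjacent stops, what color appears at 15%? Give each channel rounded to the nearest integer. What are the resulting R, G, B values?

15% lies between the 0% and 33% stops, so the local fraction is t = (15 − 0)/(33 − 0) = 15/33 ≈ 0.4545.
#1d36da → (29, 54, 218); #83d40f → (131, 212, 15).
R = 29 + 0.4545 × (131 − 29) = 75.359 → 75
G = 54 + 0.4545 × (212 − 54) = 125.811 → 126
B = 218 + 0.4545 × (15 − 218) = 125.736 → 126

(75, 126, 126)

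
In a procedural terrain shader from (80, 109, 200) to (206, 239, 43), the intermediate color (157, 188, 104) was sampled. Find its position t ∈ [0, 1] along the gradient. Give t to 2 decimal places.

Invert the lerp on the B channel (largest span, 157): t = (104 − 200) / (43 − 200) = -96/-157 = 0.61146.
Check on R: (157 − 80)/(206 − 80) = 0.6111 ✓

0.61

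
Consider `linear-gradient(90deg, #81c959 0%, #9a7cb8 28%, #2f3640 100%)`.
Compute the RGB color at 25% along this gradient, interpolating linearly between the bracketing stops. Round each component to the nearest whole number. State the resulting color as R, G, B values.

(151, 132, 174)

25% lies between the 0% and 28% stops, so the local fraction is t = (25 − 0)/(28 − 0) = 25/28 ≈ 0.8929.
#81c959 → (129, 201, 89); #9a7cb8 → (154, 124, 184).
R = 129 + 0.8929 × (154 − 129) = 151.322 → 151
G = 201 + 0.8929 × (124 − 201) = 132.247 → 132
B = 89 + 0.8929 × (184 − 89) = 173.826 → 174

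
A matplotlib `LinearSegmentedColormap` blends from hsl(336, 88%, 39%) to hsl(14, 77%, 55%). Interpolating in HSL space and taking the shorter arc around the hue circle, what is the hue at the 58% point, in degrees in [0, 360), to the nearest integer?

358

Hue: 14 − 336 = -322°, but |-322| > 180 so the shorter arc goes the other way: Δh = -322 + 360 = 38°.
H = 336 + 0.58 × (38) = 358.04 → 358°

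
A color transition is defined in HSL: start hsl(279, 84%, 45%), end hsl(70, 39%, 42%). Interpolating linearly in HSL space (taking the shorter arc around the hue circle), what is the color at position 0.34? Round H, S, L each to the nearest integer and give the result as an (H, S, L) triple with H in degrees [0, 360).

(330, 69, 44)

Hue: 70 − 279 = -209°, but |-209| > 180 so the shorter arc goes the other way: Δh = -209 + 360 = 151°.
H = 279 + 0.34 × (151) = 330.34 → 330°
S = 84 + 0.34 × (39 − 84) = 68.7 → 69%
L = 45 + 0.34 × (42 − 45) = 43.98 → 44%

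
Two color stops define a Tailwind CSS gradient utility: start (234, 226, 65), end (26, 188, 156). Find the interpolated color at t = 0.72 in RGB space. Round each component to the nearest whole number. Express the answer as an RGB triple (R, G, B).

R = 234 + 0.72 × (26 − 234) = 234 + 0.72 × -208 = 84.24 → 84
G = 226 + 0.72 × (188 − 226) = 226 + 0.72 × -38 = 198.64 → 199
B = 65 + 0.72 × (156 − 65) = 65 + 0.72 × 91 = 130.52 → 131

(84, 199, 131)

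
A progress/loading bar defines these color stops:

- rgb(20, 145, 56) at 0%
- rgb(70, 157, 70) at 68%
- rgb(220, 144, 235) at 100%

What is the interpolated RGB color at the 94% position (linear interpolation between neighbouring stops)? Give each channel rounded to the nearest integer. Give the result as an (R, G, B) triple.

(192, 146, 204)

94% lies between the 68% and 100% stops, so the local fraction is t = (94 − 68)/(100 − 68) = 26/32 ≈ 0.8125.
R = 70 + 0.8125 × (220 − 70) = 191.875 → 192
G = 157 + 0.8125 × (144 − 157) = 146.438 → 146
B = 70 + 0.8125 × (235 − 70) = 204.062 → 204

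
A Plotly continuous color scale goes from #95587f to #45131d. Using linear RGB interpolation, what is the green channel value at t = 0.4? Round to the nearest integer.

G₁ = 88 (from #95587f), G₂ = 19 (from #45131d).
G = 88 + 0.4 × (19 − 88) = 60.4 → 60

60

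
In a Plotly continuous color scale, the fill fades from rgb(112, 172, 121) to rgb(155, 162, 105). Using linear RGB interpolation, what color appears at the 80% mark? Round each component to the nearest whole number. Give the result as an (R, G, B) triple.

80% corresponds to t = 0.8.
R = 112 + 0.8 × (155 − 112) = 112 + 0.8 × 43 = 146.4 → 146
G = 172 + 0.8 × (162 − 172) = 172 + 0.8 × -10 = 164 → 164
B = 121 + 0.8 × (105 − 121) = 121 + 0.8 × -16 = 108.2 → 108

(146, 164, 108)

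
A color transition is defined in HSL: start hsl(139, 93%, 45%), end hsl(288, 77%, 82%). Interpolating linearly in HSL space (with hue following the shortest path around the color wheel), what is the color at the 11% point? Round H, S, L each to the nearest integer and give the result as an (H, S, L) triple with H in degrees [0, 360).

(155, 91, 49)

Hue arc: Δh = 288 − 139 = 149° (|Δh| ≤ 180, already the shorter path).
H = 139 + 0.11 × (149) = 155.39 → 155°
S = 93 + 0.11 × (77 − 93) = 91.24 → 91%
L = 45 + 0.11 × (82 − 45) = 49.07 → 49%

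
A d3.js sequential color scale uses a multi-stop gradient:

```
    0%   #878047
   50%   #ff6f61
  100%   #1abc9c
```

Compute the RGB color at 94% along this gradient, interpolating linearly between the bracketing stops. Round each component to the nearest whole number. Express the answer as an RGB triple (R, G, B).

(53, 179, 149)

94% lies between the 50% and 100% stops, so the local fraction is t = (94 − 50)/(100 − 50) = 44/50 ≈ 0.88.
#ff6f61 → (255, 111, 97); #1abc9c → (26, 188, 156).
R = 255 + 0.88 × (26 − 255) = 53.48 → 53
G = 111 + 0.88 × (188 − 111) = 178.76 → 179
B = 97 + 0.88 × (156 − 97) = 148.92 → 149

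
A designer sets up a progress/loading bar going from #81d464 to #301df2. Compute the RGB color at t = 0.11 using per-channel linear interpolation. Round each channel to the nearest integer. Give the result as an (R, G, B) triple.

(120, 192, 116)

#81d464 → (129, 212, 100); #301df2 → (48, 29, 242).
R = 129 + 0.11 × (48 − 129) = 129 + 0.11 × -81 = 120.09 → 120
G = 212 + 0.11 × (29 − 212) = 212 + 0.11 × -183 = 191.87 → 192
B = 100 + 0.11 × (242 − 100) = 100 + 0.11 × 142 = 115.62 → 116
So the blended color is (120, 192, 116), about #78c074.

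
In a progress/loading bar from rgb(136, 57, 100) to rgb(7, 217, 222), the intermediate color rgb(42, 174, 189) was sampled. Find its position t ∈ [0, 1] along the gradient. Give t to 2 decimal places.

0.73

Invert the lerp on the G channel (largest span, 160): t = (174 − 57) / (217 − 57) = 117/160 = 0.73125.
Check on R: (42 − 136)/(7 − 136) = 0.7287 ✓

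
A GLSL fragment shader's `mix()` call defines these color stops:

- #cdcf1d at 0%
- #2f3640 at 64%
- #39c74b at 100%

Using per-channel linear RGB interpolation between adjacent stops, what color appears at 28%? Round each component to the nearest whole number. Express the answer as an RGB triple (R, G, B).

(136, 140, 44)

28% lies between the 0% and 64% stops, so the local fraction is t = (28 − 0)/(64 − 0) = 28/64 ≈ 0.4375.
#cdcf1d → (205, 207, 29); #2f3640 → (47, 54, 64).
R = 205 + 0.4375 × (47 − 205) = 135.875 → 136
G = 207 + 0.4375 × (54 − 207) = 140.062 → 140
B = 29 + 0.4375 × (64 − 29) = 44.312 → 44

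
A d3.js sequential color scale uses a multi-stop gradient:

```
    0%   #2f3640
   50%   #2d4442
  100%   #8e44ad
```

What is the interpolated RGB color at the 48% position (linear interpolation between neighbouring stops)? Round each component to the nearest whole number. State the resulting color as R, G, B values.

(45, 67, 66)

48% lies between the 0% and 50% stops, so the local fraction is t = (48 − 0)/(50 − 0) = 48/50 ≈ 0.96.
#2f3640 → (47, 54, 64); #2d4442 → (45, 68, 66).
R = 47 + 0.96 × (45 − 47) = 45.08 → 45
G = 54 + 0.96 × (68 − 54) = 67.44 → 67
B = 64 + 0.96 × (66 − 64) = 65.92 → 66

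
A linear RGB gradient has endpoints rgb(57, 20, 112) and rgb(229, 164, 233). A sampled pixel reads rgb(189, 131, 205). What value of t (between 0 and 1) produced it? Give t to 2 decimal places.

0.77

Invert the lerp on the R channel (largest span, 172): t = (189 − 57) / (229 − 57) = 132/172 = 0.76744.
Check on G: (131 − 20)/(164 − 20) = 0.7708 ✓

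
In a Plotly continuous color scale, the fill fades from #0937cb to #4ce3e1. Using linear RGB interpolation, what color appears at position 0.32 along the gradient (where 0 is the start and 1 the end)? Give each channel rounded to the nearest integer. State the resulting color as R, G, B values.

(30, 110, 210)

#0937cb → (9, 55, 203); #4ce3e1 → (76, 227, 225).
R = 9 + 0.32 × (76 − 9) = 9 + 0.32 × 67 = 30.44 → 30
G = 55 + 0.32 × (227 − 55) = 55 + 0.32 × 172 = 110.04 → 110
B = 203 + 0.32 × (225 − 203) = 203 + 0.32 × 22 = 210.04 → 210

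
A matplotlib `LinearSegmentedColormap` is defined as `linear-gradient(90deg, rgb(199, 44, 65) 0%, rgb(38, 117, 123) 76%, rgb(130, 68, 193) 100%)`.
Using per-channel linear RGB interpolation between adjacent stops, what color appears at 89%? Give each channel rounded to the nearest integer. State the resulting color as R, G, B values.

89% lies between the 76% and 100% stops, so the local fraction is t = (89 − 76)/(100 − 76) = 13/24 ≈ 0.5417.
R = 38 + 0.5417 × (130 − 38) = 87.836 → 88
G = 117 + 0.5417 × (68 − 117) = 90.457 → 90
B = 123 + 0.5417 × (193 − 123) = 160.919 → 161

(88, 90, 161)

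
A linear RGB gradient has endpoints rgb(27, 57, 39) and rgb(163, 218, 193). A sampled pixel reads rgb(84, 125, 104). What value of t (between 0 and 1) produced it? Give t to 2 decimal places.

0.42

Invert the lerp on the G channel (largest span, 161): t = (125 − 57) / (218 − 57) = 68/161 = 0.42236.
Check on R: (84 − 27)/(163 − 27) = 0.4191 ✓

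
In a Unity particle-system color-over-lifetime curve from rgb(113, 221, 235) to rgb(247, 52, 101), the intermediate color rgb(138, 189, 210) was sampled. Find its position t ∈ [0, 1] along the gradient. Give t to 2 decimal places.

Invert the lerp on the G channel (largest span, 169): t = (189 − 221) / (52 − 221) = -32/-169 = 0.18935.
Check on R: (138 − 113)/(247 − 113) = 0.1866 ✓

0.19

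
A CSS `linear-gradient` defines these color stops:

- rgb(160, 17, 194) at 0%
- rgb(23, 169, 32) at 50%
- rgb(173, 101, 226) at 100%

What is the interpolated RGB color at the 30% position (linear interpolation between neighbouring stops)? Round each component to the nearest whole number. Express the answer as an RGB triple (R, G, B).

(78, 108, 97)

30% lies between the 0% and 50% stops, so the local fraction is t = (30 − 0)/(50 − 0) = 30/50 ≈ 0.6.
R = 160 + 0.6 × (23 − 160) = 77.8 → 78
G = 17 + 0.6 × (169 − 17) = 108.2 → 108
B = 194 + 0.6 × (32 − 194) = 96.8 → 97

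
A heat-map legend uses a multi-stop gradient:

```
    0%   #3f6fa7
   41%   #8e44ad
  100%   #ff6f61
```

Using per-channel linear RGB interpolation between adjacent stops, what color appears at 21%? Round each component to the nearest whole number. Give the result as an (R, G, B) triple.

21% lies between the 0% and 41% stops, so the local fraction is t = (21 − 0)/(41 − 0) = 21/41 ≈ 0.5122.
#3f6fa7 → (63, 111, 167); #8e44ad → (142, 68, 173).
R = 63 + 0.5122 × (142 − 63) = 103.464 → 103
G = 111 + 0.5122 × (68 − 111) = 88.975 → 89
B = 167 + 0.5122 × (173 − 167) = 170.073 → 170

(103, 89, 170)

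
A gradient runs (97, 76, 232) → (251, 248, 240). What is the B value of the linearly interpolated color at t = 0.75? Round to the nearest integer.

238

B = 232 + 0.75 × (240 − 232) = 238 → 238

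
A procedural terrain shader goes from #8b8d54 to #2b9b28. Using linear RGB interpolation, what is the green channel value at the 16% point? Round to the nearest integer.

143

G₁ = 141 (from #8b8d54), G₂ = 155 (from #2b9b28).
G = 141 + 0.16 × (155 − 141) = 143.24 → 143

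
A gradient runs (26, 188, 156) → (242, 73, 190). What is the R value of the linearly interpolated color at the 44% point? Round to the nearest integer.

121

R = 26 + 0.44 × (242 − 26) = 121.04 → 121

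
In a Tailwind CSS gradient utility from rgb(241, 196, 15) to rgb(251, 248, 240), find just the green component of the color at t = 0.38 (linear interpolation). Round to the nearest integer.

216

G = 196 + 0.38 × (248 − 196) = 215.76 → 216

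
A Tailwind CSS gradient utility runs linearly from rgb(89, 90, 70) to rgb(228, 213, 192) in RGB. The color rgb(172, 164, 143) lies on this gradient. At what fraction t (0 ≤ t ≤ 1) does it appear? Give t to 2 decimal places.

Invert the lerp on the R channel (largest span, 139): t = (172 − 89) / (228 − 89) = 83/139 = 0.59712.
Check on G: (164 − 90)/(213 − 90) = 0.6016 ✓

0.60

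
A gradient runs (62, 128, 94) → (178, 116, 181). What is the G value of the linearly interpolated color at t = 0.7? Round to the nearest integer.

G = 128 + 0.7 × (116 − 128) = 119.6 → 120

120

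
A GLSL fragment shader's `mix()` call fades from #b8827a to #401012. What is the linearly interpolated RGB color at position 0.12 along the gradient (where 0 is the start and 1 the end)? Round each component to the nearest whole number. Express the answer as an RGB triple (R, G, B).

(170, 116, 110)

#b8827a → (184, 130, 122); #401012 → (64, 16, 18).
R = 184 + 0.12 × (64 − 184) = 184 + 0.12 × -120 = 169.6 → 170
G = 130 + 0.12 × (16 − 130) = 130 + 0.12 × -114 = 116.32 → 116
B = 122 + 0.12 × (18 − 122) = 122 + 0.12 × -104 = 109.52 → 110
So the blended color is (170, 116, 110), about #aa746e.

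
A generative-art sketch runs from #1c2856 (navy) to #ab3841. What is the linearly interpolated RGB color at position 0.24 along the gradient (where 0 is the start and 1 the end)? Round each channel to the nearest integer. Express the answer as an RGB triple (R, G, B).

#1c2856 → (28, 40, 86); #ab3841 → (171, 56, 65).
R = 28 + 0.24 × (171 − 28) = 28 + 0.24 × 143 = 62.32 → 62
G = 40 + 0.24 × (56 − 40) = 40 + 0.24 × 16 = 43.84 → 44
B = 86 + 0.24 × (65 − 86) = 86 + 0.24 × -21 = 80.96 → 81

(62, 44, 81)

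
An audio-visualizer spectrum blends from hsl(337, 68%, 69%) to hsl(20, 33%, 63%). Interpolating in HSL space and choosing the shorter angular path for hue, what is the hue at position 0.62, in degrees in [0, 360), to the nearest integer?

Hue: 20 − 337 = -317°, but |-317| > 180 so the shorter arc goes the other way: Δh = -317 + 360 = 43°.
H = 337 + 0.62 × (43) = 363.66 → 364 → 364 mod 360 = 4°

4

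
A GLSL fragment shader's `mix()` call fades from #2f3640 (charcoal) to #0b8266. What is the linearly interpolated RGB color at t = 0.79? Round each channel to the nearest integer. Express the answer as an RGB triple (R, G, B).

#2f3640 → (47, 54, 64); #0b8266 → (11, 130, 102).
R = 47 + 0.79 × (11 − 47) = 47 + 0.79 × -36 = 18.56 → 19
G = 54 + 0.79 × (130 − 54) = 54 + 0.79 × 76 = 114.04 → 114
B = 64 + 0.79 × (102 − 64) = 64 + 0.79 × 38 = 94.02 → 94

(19, 114, 94)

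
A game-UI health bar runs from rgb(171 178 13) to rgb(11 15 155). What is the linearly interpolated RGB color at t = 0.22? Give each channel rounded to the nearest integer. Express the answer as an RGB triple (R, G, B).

R = 171 + 0.22 × (11 − 171) = 171 + 0.22 × -160 = 135.8 → 136
G = 178 + 0.22 × (15 − 178) = 178 + 0.22 × -163 = 142.14 → 142
B = 13 + 0.22 × (155 − 13) = 13 + 0.22 × 142 = 44.24 → 44

(136, 142, 44)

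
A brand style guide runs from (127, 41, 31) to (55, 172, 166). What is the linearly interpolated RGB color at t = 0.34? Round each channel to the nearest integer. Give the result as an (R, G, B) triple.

R = 127 + 0.34 × (55 − 127) = 127 + 0.34 × -72 = 102.52 → 103
G = 41 + 0.34 × (172 − 41) = 41 + 0.34 × 131 = 85.54 → 86
B = 31 + 0.34 × (166 − 31) = 31 + 0.34 × 135 = 76.9 → 77
So the blended color is (103, 86, 77), about #67564d.

(103, 86, 77)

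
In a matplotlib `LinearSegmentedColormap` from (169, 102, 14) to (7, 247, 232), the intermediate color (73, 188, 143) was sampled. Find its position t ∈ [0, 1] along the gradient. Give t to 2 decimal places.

Invert the lerp on the B channel (largest span, 218): t = (143 − 14) / (232 − 14) = 129/218 = 0.59174.
Check on R: (73 − 169)/(7 − 169) = 0.5926 ✓

0.59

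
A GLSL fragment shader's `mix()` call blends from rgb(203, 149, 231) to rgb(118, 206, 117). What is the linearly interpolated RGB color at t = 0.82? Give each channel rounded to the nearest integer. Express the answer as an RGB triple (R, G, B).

(133, 196, 138)

R = 203 + 0.82 × (118 − 203) = 203 + 0.82 × -85 = 133.3 → 133
G = 149 + 0.82 × (206 − 149) = 149 + 0.82 × 57 = 195.74 → 196
B = 231 + 0.82 × (117 − 231) = 231 + 0.82 × -114 = 137.52 → 138
So the blended color is (133, 196, 138), about #85c48a.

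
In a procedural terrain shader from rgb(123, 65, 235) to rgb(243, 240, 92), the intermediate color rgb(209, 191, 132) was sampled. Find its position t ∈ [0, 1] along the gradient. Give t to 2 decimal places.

Invert the lerp on the G channel (largest span, 175): t = (191 − 65) / (240 − 65) = 126/175 = 0.72.
Check on R: (209 − 123)/(243 − 123) = 0.7167 ✓

0.72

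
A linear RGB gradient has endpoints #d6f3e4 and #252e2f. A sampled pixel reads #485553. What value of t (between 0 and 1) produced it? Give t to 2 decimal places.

0.80

Invert the lerp on the G channel (largest span, 197): t = (85 − 243) / (46 − 243) = -158/-197 = 0.80203.
Check on R: (72 − 214)/(37 − 214) = 0.8023 ✓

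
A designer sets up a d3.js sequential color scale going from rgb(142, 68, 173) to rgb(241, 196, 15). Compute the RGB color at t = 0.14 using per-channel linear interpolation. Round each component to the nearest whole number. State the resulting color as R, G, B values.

(156, 86, 151)

R = 142 + 0.14 × (241 − 142) = 142 + 0.14 × 99 = 155.86 → 156
G = 68 + 0.14 × (196 − 68) = 68 + 0.14 × 128 = 85.92 → 86
B = 173 + 0.14 × (15 − 173) = 173 + 0.14 × -158 = 150.88 → 151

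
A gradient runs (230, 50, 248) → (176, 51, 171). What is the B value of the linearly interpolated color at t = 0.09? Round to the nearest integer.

241

B = 248 + 0.09 × (171 − 248) = 241.07 → 241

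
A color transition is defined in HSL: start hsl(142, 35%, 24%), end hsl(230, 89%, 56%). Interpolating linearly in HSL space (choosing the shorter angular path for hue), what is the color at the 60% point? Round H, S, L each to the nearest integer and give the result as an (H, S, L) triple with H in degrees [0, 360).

Hue arc: Δh = 230 − 142 = 88° (|Δh| ≤ 180, already the shorter path).
H = 142 + 0.6 × (88) = 194.8 → 195°
S = 35 + 0.6 × (89 − 35) = 67.4 → 67%
L = 24 + 0.6 × (56 − 24) = 43.2 → 43%

(195, 67, 43)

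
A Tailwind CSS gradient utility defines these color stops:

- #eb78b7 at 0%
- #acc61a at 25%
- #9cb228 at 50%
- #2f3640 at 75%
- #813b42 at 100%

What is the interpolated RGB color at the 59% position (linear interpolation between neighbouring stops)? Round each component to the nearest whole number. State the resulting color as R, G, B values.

59% lies between the 50% and 75% stops, so the local fraction is t = (59 − 50)/(75 − 50) = 9/25 ≈ 0.36.
#9cb228 → (156, 178, 40); #2f3640 → (47, 54, 64).
R = 156 + 0.36 × (47 − 156) = 116.76 → 117
G = 178 + 0.36 × (54 − 178) = 133.36 → 133
B = 40 + 0.36 × (64 − 40) = 48.64 → 49

(117, 133, 49)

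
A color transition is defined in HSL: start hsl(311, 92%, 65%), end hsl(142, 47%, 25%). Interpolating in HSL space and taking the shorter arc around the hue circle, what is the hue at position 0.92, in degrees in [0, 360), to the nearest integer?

Hue arc: Δh = 142 − 311 = -169° (|Δh| ≤ 180, already the shorter path).
H = 311 + 0.92 × (-169) = 155.52 → 156°

156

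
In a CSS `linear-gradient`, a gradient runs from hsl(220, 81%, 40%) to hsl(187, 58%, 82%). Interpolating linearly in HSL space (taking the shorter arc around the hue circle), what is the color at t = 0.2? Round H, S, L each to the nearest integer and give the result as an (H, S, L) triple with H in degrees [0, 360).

(213, 76, 48)

Hue arc: Δh = 187 − 220 = -33° (|Δh| ≤ 180, already the shorter path).
H = 220 + 0.2 × (-33) = 213.4 → 213°
S = 81 + 0.2 × (58 − 81) = 76.4 → 76%
L = 40 + 0.2 × (82 − 40) = 48.4 → 48%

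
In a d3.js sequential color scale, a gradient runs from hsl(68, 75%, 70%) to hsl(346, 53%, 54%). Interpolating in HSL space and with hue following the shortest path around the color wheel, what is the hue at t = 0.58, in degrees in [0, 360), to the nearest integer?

Hue: 346 − 68 = 278°, but |278| > 180 so the shorter arc goes the other way: Δh = 278 − 360 = -82°.
H = 68 + 0.58 × (-82) = 20.44 → 20°

20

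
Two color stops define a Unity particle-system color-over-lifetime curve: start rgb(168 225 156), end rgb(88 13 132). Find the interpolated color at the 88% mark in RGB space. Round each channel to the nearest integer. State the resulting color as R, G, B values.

(98, 38, 135)

88% corresponds to t = 0.88.
R = 168 + 0.88 × (88 − 168) = 168 + 0.88 × -80 = 97.6 → 98
G = 225 + 0.88 × (13 − 225) = 225 + 0.88 × -212 = 38.44 → 38
B = 156 + 0.88 × (132 − 156) = 156 + 0.88 × -24 = 134.88 → 135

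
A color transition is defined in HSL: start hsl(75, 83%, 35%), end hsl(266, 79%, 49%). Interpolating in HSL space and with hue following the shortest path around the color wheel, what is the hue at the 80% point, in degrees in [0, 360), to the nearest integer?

300

Hue: 266 − 75 = 191°, but |191| > 180 so the shorter arc goes the other way: Δh = 191 − 360 = -169°.
H = 75 + 0.8 × (-169) = -60.2 → -60 → -60 mod 360 = 300°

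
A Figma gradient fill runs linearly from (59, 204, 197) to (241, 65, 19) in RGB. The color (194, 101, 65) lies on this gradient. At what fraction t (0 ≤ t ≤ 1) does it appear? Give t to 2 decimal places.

Invert the lerp on the R channel (largest span, 182): t = (194 − 59) / (241 − 59) = 135/182 = 0.74176.
Check on G: (101 − 204)/(65 − 204) = 0.741 ✓

0.74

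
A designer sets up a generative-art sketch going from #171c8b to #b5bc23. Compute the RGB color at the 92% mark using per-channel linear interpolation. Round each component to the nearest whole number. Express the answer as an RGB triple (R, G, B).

#171c8b → (23, 28, 139); #b5bc23 → (181, 188, 35).
92% corresponds to t = 0.92.
R = 23 + 0.92 × (181 − 23) = 23 + 0.92 × 158 = 168.36 → 168
G = 28 + 0.92 × (188 − 28) = 28 + 0.92 × 160 = 175.2 → 175
B = 139 + 0.92 × (35 − 139) = 139 + 0.92 × -104 = 43.32 → 43
So the blended color is (168, 175, 43), about #a8af2b.

(168, 175, 43)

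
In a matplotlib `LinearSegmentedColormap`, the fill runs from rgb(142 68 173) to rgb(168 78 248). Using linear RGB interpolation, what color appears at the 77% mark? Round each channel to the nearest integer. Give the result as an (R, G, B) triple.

77% corresponds to t = 0.77.
R = 142 + 0.77 × (168 − 142) = 142 + 0.77 × 26 = 162.02 → 162
G = 68 + 0.77 × (78 − 68) = 68 + 0.77 × 10 = 75.7 → 76
B = 173 + 0.77 × (248 − 173) = 173 + 0.77 × 75 = 230.75 → 231
So the blended color is (162, 76, 231), about #a24ce7.

(162, 76, 231)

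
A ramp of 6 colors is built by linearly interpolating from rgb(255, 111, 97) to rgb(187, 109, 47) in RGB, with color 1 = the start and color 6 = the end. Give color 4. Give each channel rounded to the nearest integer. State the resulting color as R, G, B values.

(214, 110, 67)

With 6 swatches and endpoints inclusive, swatch 4 sits at t = (4 − 1)/(6 − 1) = 3/5 ≈ 0.6.
R = 255 + 0.6 × (187 − 255) = 214.2 → 214
G = 111 + 0.6 × (109 − 111) = 109.8 → 110
B = 97 + 0.6 × (47 − 97) = 67 → 67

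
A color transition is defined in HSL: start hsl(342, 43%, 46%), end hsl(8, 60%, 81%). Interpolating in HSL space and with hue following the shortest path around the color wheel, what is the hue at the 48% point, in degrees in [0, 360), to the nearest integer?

Hue: 8 − 342 = -334°, but |-334| > 180 so the shorter arc goes the other way: Δh = -334 + 360 = 26°.
H = 342 + 0.48 × (26) = 354.48 → 354°

354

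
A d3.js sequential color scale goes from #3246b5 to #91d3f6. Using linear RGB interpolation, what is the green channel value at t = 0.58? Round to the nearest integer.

152

G₁ = 70 (from #3246b5), G₂ = 211 (from #91d3f6).
G = 70 + 0.58 × (211 − 70) = 151.78 → 152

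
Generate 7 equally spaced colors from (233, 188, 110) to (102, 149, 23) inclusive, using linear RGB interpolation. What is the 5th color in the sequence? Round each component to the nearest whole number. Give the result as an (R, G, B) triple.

(146, 162, 52)

With 7 swatches and endpoints inclusive, swatch 5 sits at t = (5 − 1)/(7 − 1) = 4/6 ≈ 0.6667.
R = 233 + 0.6667 × (102 − 233) = 145.662 → 146
G = 188 + 0.6667 × (149 − 188) = 161.999 → 162
B = 110 + 0.6667 × (23 − 110) = 51.997 → 52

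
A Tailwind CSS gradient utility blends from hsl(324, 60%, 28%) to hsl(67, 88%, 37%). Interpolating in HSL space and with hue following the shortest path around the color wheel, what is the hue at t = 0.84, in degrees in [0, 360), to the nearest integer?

Hue: 67 − 324 = -257°, but |-257| > 180 so the shorter arc goes the other way: Δh = -257 + 360 = 103°.
H = 324 + 0.84 × (103) = 410.52 → 411 → 411 mod 360 = 51°

51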